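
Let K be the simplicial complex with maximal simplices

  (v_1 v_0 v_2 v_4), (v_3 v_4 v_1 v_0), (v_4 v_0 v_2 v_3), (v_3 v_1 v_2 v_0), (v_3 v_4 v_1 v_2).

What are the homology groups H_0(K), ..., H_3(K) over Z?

H_0 ≅ Z,  H_1 = 0,  H_2 = 0,  H_3 ≅ Z.

Order the vertices as v_0 < v_1 < v_2 < v_3 < v_4. Listing each simplex with vertices in this order, K has dimension 3 with simplices:

  0-simplices (5): [v_0], [v_1], [v_2], [v_3], [v_4]
  1-simplices (10): [v_0,v_1], [v_0,v_2], [v_0,v_3], [v_0,v_4], [v_1,v_2], [v_1,v_3], [v_1,v_4], [v_2,v_3], [v_2,v_4], [v_3,v_4]
  2-simplices (10): [v_0,v_1,v_2], [v_0,v_1,v_3], [v_0,v_1,v_4], [v_0,v_2,v_3], [v_0,v_2,v_4], [v_0,v_3,v_4], [v_1,v_2,v_3], [v_1,v_2,v_4], [v_1,v_3,v_4], [v_2,v_3,v_4]
  3-simplices (5): [v_0,v_1,v_2,v_3], [v_0,v_1,v_2,v_4], [v_0,v_1,v_3,v_4], [v_0,v_2,v_3,v_4], [v_1,v_2,v_3,v_4]

giving chain groups C_0 ≅ Z^5, C_1 ≅ Z^10, C_2 ≅ Z^10, C_3 ≅ Z^5.

Boundary ∂_1: C_1 → C_0 is given by ∂[p,q] = [q] − [p].
This gives a 5×10 integer matrix of rank 4; reducing to Smith normal form yields diagonal entries (1,1,1,1).

∂_2: C_2 → C_1 maps a triangle to the signed sum of its edges. For instance
  ∂[v_0,v_1,v_2] = [v_1,v_2] − [v_0,v_2] + [v_0,v_1],
  ∂[v_1,v_3,v_4] = [v_3,v_4] − [v_1,v_4] + [v_1,v_3].
This gives a 10×10 integer matrix of rank 6; reducing to Smith normal form yields diagonal entries (1,1,1,1,1,1).

The boundary map ∂_3: C_3 → C_2 sends each 3-simplex σ to the alternating sum Σ_i (−1)^i (σ with its i-th vertex removed). For instance
  ∂[v_1,v_2,v_3,v_4] = [v_2,v_3,v_4] − [v_1,v_3,v_4] + [v_1,v_2,v_4] − [v_1,v_2,v_3],
  ∂[v_0,v_2,v_3,v_4] = [v_2,v_3,v_4] − [v_0,v_3,v_4] + [v_0,v_2,v_4] − [v_0,v_2,v_3].
This gives a 10×5 integer matrix of rank 4; reducing to Smith normal form yields diagonal entries (1,1,1,1).

Computing H_k = (kernel of ∂_k) / (image of ∂_{k+1}):

  H_0: rank C_0 − rank ∂_1 = 5 − 4 = 1, and the invariant factors of ∂_1 are all 1, so H_0 ≅ Z.
  H_1: rank ker ∂_1 − rank ∂_2 = (10 − 4) − 6 = 0, and the invariant factors of ∂_2 are all 1, so H_1 ≅ 0.
  H_2: rank ker ∂_2 − rank ∂_3 = (10 − 6) − 4 = 0, and the invariant factors of ∂_3 are all 1, so H_2 ≅ 0.
  H_3: rank ker ∂_3 − rank ∂_4 = (5 − 4) − 0 = 1, and there is no ∂_4, so H_3 ≅ Z.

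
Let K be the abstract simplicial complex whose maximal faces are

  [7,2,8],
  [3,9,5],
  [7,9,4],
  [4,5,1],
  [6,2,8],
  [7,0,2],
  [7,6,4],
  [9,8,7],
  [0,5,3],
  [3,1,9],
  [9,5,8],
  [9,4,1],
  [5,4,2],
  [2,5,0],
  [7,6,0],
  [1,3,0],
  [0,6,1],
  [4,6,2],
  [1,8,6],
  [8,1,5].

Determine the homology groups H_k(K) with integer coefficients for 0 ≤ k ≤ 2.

H_0 ≅ Z,  H_1 ≅ Z ⊕ Z/2Z,  H_2 = 0.

We work with the vertex ordering 0 < 1 < 2 < 3 < 4 < 5 < 6 < 7 < 8 < 9. The simplices of K, each written with vertices in increasing order, are:

  0-simplices (10): [0], [1], [2], [3], [4], [5], [6], [7], [8], [9]
  1-simplices (30): (30 of them)
  2-simplices (20): (20 of them)

giving chain groups C_0 ≅ Z^10, C_1 ≅ Z^30, C_2 ≅ Z^20.

The boundary map ∂_1: C_1 → C_0 sends each edge [p,q] (with p < q) to q − p. For instance
  ∂[0,5] = [5] − [0].
The 10×30 boundary matrix has rank 9 and Smith normal form diag(1,1,1,1,1,1,1,1,1).

The boundary map ∂_2: C_2 → C_1 maps a triangle to the signed sum of its edges. For instance
  ∂[2,7,8] = [7,8] − [2,8] + [2,7],
  ∂[5,8,9] = [8,9] − [5,9] + [5,8].
The resulting 30×20 matrix has rank 20, and its Smith normal form has invariant factors (1,1,1,1,1,1,1,1,1,1,1,1,1,1,1,1,1,1,1,2).

From H_k ≅ ker(∂_k) / im(∂_{k+1}) we obtain:

  H_0: rank C_0 − rank ∂_1 = 10 − 9 = 1, and the invariant factors of ∂_1 are all 1, so H_0 ≅ Z.
  H_1: rank ker ∂_1 − rank ∂_2 = (30 − 9) − 20 = 1, and ∂_2 has invariant factor 2 > 1, so H_1 ≅ Z ⊕ Z/2Z.
  H_2: rank ker ∂_2 − rank ∂_3 = (20 − 20) − 0 = 0, and there is no ∂_3, so H_2 ≅ 0.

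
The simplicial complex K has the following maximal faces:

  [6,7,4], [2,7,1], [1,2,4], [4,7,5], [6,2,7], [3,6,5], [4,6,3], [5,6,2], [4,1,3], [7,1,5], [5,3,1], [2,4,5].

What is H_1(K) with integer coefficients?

H_1 ≅ Z/2Z.

K has 7 vertices, 18 edges, 12 triangles.
rank ∂_1 = 6, rank ∂_2 = 12 ⇒ b_1 = 18 − 6 − 12 = 0; ∂_2 has invariant factor(s) [2] giving torsion. So H_1 ≅ Z/2Z.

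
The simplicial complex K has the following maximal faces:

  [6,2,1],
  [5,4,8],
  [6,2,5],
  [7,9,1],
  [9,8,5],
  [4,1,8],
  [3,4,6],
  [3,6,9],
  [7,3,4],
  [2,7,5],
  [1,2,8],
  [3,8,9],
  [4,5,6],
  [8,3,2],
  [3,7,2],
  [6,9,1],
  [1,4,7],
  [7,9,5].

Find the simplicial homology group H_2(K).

H_2 = Z.

Fix the vertex order 1 < 2 < 3 < 4 < 5 < 6 < 7 < 8 < 9 and write every simplex with vertices in increasing order. Then dim K = 2 and the simplices of K are:

  0-simplices (9): [1], [2], [3], [4], [5], [6], [7], [8], [9]
  1-simplices (27): (27 of them)
  2-simplices (18): [1,2,6], [1,2,8], [1,4,7], [1,4,8], [1,6,9], [1,7,9], [2,3,7], [2,3,8], [2,5,6], [2,5,7], [3,4,6], [3,4,7], [3,6,9], [3,8,9], [4,5,6], [4,5,8], [5,7,9], [5,8,9]

giving chain groups C_0 ≅ Z^9, C_1 ≅ Z^27, C_2 ≅ Z^18.

∂_1: C_1 → C_0 is given by ∂[p,q] = [q] − [p]. For instance
  ∂[1,4] = [4] − [1].
The 9×27 boundary matrix has rank 8 and Smith normal form diag(1,1,1,1,1,1,1,1).

Boundary ∂_2: C_2 → C_1 sends each 2-simplex [p,q,r] to [q,r] − [p,r] + [p,q]. For instance
  ∂[2,3,8] = [3,8] − [2,8] + [2,3],
  ∂[4,5,6] = [5,6] − [4,6] + [4,5].
This gives a 27×18 integer matrix of rank 17; reducing to Smith normal form yields diagonal entries (1,1,1,1,1,1,1,1,1,1,1,1,1,1,1,1,1).

Now H_k = ker ∂_k / im ∂_{k+1}, so:

  H_2: rank ker ∂_2 − rank ∂_3 = (18 − 17) − 0 = 1, and there is no ∂_3, so H_2 ≅ Z.

(K is a triangulation of the torus T^2.)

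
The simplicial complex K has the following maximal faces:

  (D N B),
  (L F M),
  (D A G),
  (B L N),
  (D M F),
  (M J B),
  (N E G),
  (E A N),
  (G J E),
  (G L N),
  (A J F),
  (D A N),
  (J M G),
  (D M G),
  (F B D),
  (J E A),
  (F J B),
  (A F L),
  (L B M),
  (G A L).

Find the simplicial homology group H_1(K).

Order the vertices as A < B < D < E < F < G < J < L < M < N. Listing each simplex with vertices in this order, K has dimension 2 with simplices:

  0-simplices (10): A, B, D, E, F, G, J, L, M, N
  1-simplices (30): AD, AE, AF, AG, AJ, AL, AN, BD, BF, BJ, BL, BM, BN, DF, DG, DM, DN, EG, EJ, EN, FJ, FL, FM, GJ, GL, GM, GN, JM, LM, LN
  2-simplices (20): ADG, ADN, AEJ, AEN, AFJ, AFL, AGL, BDF, BDN, BFJ, BJM, BLM, BLN, DFM, DGM, EGJ, EGN, FLM, GJM, GLN

so the chain groups are C_0 ≅ Z^10, C_1 ≅ Z^30, C_2 ≅ Z^20.

The boundary map ∂_1: C_1 → C_0 is given by ∂[p,q] = [q] − [p].
As a 10×30 matrix over Z this has rank 9, with invariant factors (1,1,1,1,1,1,1,1,1).

∂_2: C_2 → C_1 acts by ∂[p,q,r] = [q,r] − [p,r] + [p,q]. For instance
  ∂EGN = GN − EN + EG,
  ∂DFM = FM − DM + DF.
This gives a 30×20 integer matrix of rank 20; reducing to Smith normal form yields diagonal entries (1,1,1,1,1,1,1,1,1,1,1,1,1,1,1,1,1,1,1,2).

Computing H_k = (kernel of ∂_k) / (image of ∂_{k+1}):

  H_1: rank ker ∂_1 − rank ∂_2 = (30 − 9) − 20 = 1, and ∂_2 has invariant factor 2 > 1, so H_1 = Z ⊕ Z_2.

H_1 ≅ Z ⊕ Z_2.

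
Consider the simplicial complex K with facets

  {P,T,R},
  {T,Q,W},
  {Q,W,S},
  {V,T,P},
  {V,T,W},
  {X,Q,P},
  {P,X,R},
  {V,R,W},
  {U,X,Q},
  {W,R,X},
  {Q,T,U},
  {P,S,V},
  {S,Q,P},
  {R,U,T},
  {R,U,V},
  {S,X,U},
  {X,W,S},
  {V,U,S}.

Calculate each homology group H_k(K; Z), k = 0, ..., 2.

H_0 = Z,  H_1 = Z × Z/2,  H_2 = 0.

We work with the vertex ordering P < Q < R < S < T < U < V < W < X. The simplices of K, each written with vertices in increasing order, are:

  0-simplices (9): P, Q, R, S, T, U, V, W, X
  1-simplices (27): PQ, PR, PS, PT, PV, PX, QS, QT, QU, QW, QX, RT, RU, RV, RW, RX, SU, SV, SW, SX, TU, TV, TW, UV, UX, VW, WX
  2-simplices (18): PQS, PQX, PRT, PRX, PSV, PTV, QSW, QTU, QTW, QUX, RTU, RUV, RVW, RWX, SUV, SUX, SWX, TVW

giving chain groups C_0 ≅ Z^9, C_1 ≅ Z^27, C_2 ≅ Z^18.

Boundary ∂_1: C_1 → C_0 sends each edge [p,q] (with p < q) to q − p. For instance
  ∂QT = T − Q.
This gives a 9×27 integer matrix of rank 8; reducing to Smith normal form yields diagonal entries (1,1,1,1,1,1,1,1).

Boundary ∂_2: C_2 → C_1 sends each 2-simplex [p,q,r] to [q,r] − [p,r] + [p,q]. For instance
  ∂RVW = VW − RW + RV,
  ∂QUX = UX − QX + QU.
This gives a 27×18 integer matrix of rank 18; reducing to Smith normal form yields diagonal entries (1,1,1,1,1,1,1,1,1,1,1,1,1,1,1,1,1,2).

Reading off H_k = ker ∂_k / im ∂_{k+1}:

  H_0: rank C_0 − rank ∂_1 = 9 − 8 = 1, and the invariant factors of ∂_1 are all 1, so H_0 = Z.
  H_1: rank ker ∂_1 − rank ∂_2 = (27 − 8) − 18 = 1, and ∂_2 has invariant factor 2 > 1, so H_1 = Z × Z/2.
  H_2: rank ker ∂_2 − rank ∂_3 = (18 − 18) − 0 = 0, and there is no ∂_3, so H_2 = 0.

(K is a triangulation of the Klein bottle.)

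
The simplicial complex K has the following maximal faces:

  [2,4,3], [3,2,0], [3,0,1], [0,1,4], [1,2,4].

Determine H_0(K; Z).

H_0 ≅ Z.

Order the vertices as 0 < 1 < 2 < 3 < 4. Listing each simplex with vertices in this order, K has dimension 2 with simplices:

  0-simplices (5): [0], [1], [2], [3], [4]
  1-simplices (10): [0,1], [0,2], [0,3], [0,4], [1,2], [1,3], [1,4], [2,3], [2,4], [3,4]
  2-simplices (5): [0,1,3], [0,1,4], [0,2,3], [1,2,4], [2,3,4]

Hence C_0 ≅ Z^5, C_1 ≅ Z^10, C_2 ≅ Z^5.

∂_1: C_1 → C_0 sends each edge [p,q] (with p < q) to q − p. For instance
  ∂[0,3] = [3] − [0].
The 5×10 boundary matrix has rank 4 and Smith normal form diag(1,1,1,1).

∂_2: C_2 → C_1 acts by ∂[p,q,r] = [q,r] − [p,r] + [p,q]. For instance
  ∂[0,1,3] = [1,3] − [0,3] + [0,1],
  ∂[0,2,3] = [2,3] − [0,3] + [0,2].
This gives a 10×5 integer matrix of rank 5; reducing to Smith normal form yields diagonal entries (1,1,1,1,1).

Reading off H_k = ker ∂_k / im ∂_{k+1}:

  H_0: rank C_0 − rank ∂_1 = 5 − 4 = 1, and the invariant factors of ∂_1 are all 1, so H_0 ≅ Z.

(K is a triangulation of the Möbius band.)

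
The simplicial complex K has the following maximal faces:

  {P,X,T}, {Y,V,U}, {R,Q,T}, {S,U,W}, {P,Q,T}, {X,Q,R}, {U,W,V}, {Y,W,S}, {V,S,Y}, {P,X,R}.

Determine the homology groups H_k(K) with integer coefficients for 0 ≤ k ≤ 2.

H_0 = Z^2,  H_1 = Z^2,  H_2 = 0.

Fix the vertex order P < Q < R < S < T < U < V < W < X < Y and write every simplex with vertices in increasing order. Then dim K = 2 and the simplices of K are:

  0-simplices (10): P, Q, R, S, T, U, V, W, X, Y
  1-simplices (20): PQ, PR, PT, PX, QR, QT, QX, RT, RX, SU, SV, SW, SY, TX, UV, UW, UY, VW, VY, WY
  2-simplices (10): PQT, PRX, PTX, QRT, QRX, SUW, SVY, SWY, UVW, UVY

so the chain groups are C_0 ≅ Z^10, C_1 ≅ Z^20, C_2 ≅ Z^10.

The boundary map ∂_1: C_1 → C_0 maps an edge to its endpoints' difference, ∂[p,q] = q − p. For instance
  ∂SU = U − S.
The 10×20 boundary matrix has rank 8 and Smith normal form diag(1,1,1,1,1,1,1,1).

∂_2: C_2 → C_1 maps a triangle to the signed sum of its edges. For instance
  ∂SUW = UW − SW + SU,
  ∂QRX = RX − QX + QR.
The 20×10 boundary matrix has rank 10 and Smith normal form diag(1,1,1,1,1,1,1,1,1,1).

Computing H_k = (kernel of ∂_k) / (image of ∂_{k+1}):

  H_0: rank C_0 − rank ∂_1 = 10 − 8 = 2, and the invariant factors of ∂_1 are all 1, so H_0 ≅ Z^2.
  H_1: rank ker ∂_1 − rank ∂_2 = (20 − 8) − 10 = 2, and the invariant factors of ∂_2 are all 1, so H_1 ≅ Z^2.
  H_2: rank ker ∂_2 − rank ∂_3 = (10 − 10) − 0 = 0, and there is no ∂_3, so H_2 ≅ 0.

(K is a triangulation of the disjoint union of the Möbius band and the Möbius band.)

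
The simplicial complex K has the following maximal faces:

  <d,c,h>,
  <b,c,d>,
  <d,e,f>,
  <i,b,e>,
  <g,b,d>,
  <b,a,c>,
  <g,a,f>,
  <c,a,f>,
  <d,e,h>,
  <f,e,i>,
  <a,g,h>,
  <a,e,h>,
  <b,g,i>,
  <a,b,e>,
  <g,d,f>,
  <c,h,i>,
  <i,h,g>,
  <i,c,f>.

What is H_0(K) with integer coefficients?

H_0 = Z.

Order the vertices as a < b < c < d < e < f < g < h < i. Listing each simplex with vertices in this order, K has dimension 2 with simplices:

  0-simplices (9): a, b, c, d, e, f, g, h, i
  1-simplices (27): ab, ac, ae, af, ag, ah, bc, bd, be, bg, bi, cd, cf, ch, ci, de, df, dg, dh, ef, eh, ei, fg, fi, gh, gi, hi
  2-simplices (18): abc, abe, acf, aeh, afg, agh, bcd, bdg, bei, bgi, cdh, cfi, chi, def, deh, dfg, efi, ghi

giving chain groups C_0 ≅ Z^9, C_1 ≅ Z^27, C_2 ≅ Z^18.

The boundary map ∂_1: C_1 → C_0 is given by ∂[p,q] = [q] − [p]. For instance
  ∂ag = g − a.
As a 9×27 matrix over Z this has rank 8, with invariant factors (1,1,1,1,1,1,1,1).

Boundary ∂_2: C_2 → C_1 maps a triangle to the signed sum of its edges. For instance
  ∂efi = fi − ei + ef,
  ∂abe = be − ae + ab.
The 27×18 boundary matrix has rank 17 and Smith normal form diag(1,1,1,1,1,1,1,1,1,1,1,1,1,1,1,1,1).

From H_k ≅ ker(∂_k) / im(∂_{k+1}) we obtain:

  H_0: rank C_0 − rank ∂_1 = 9 − 8 = 1, and the invariant factors of ∂_1 are all 1, so H_0 = Z.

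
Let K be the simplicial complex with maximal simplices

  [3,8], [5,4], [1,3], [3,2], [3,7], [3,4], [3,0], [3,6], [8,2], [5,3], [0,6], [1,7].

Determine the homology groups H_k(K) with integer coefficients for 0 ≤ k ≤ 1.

We work with the vertex ordering 0 < 1 < 2 < 3 < 4 < 5 < 6 < 7 < 8. The simplices of K, each written with vertices in increasing order, are:

  0-simplices (9): [0], [1], [2], [3], [4], [5], [6], [7], [8]
  1-simplices (12): [0,3], [0,6], [1,3], [1,7], [2,3], [2,8], [3,4], [3,5], [3,6], [3,7], [3,8], [4,5]

Hence C_0 ≅ Z^9, C_1 ≅ Z^12.

The boundary map ∂_1: C_1 → C_0 is given by ∂[p,q] = [q] − [p]. For instance
  ∂[1,7] = [7] − [1].
The 9×12 boundary matrix has rank 8 and Smith normal form diag(1,1,1,1,1,1,1,1).

From H_k ≅ ker(∂_k) / im(∂_{k+1}) we obtain:

  H_0: rank C_0 − rank ∂_1 = 9 − 8 = 1, and the invariant factors of ∂_1 are all 1, so H_0 ≅ Z.
  H_1: rank ker ∂_1 − rank ∂_2 = (12 − 8) − 0 = 4, and there is no ∂_2, so H_1 ≅ Z^4.

(K is a triangulation of a wedge of 4 circles.)

H_0 ≅ Z,  H_1 ≅ Z^4.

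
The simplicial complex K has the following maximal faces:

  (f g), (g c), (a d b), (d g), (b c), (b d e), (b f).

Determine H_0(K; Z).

H_0 = Z.

K has 7 vertices, 10 edges, 2 triangles.
rank ∂_0 = 0, rank ∂_1 = 6 ⇒ b_0 = 7 − 0 − 6 = 1; all invariant factors of ∂_1 are 1 so no torsion. So H_0 = Z.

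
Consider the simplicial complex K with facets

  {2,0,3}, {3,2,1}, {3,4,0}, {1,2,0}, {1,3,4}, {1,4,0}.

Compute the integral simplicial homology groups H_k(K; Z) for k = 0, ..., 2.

K has 5 vertices, 9 edges, 6 triangles.
rank ∂_0 = 0, rank ∂_1 = 4 ⇒ b_0 = 5 − 0 − 4 = 1; all invariant factors of ∂_1 are 1 so no torsion. So H_0 = Z.
rank ∂_1 = 4, rank ∂_2 = 5 ⇒ b_1 = 9 − 4 − 5 = 0; all invariant factors of ∂_2 are 1 so no torsion. So H_1 = 0.
rank ∂_2 = 5, rank ∂_3 = 0 ⇒ b_2 = 6 − 5 − 0 = 1. So H_2 = Z.

H_0 = Z,  H_1 = 0,  H_2 = Z.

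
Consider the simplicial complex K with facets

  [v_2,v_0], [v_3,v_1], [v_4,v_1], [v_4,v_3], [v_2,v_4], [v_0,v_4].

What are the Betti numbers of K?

b_0 = 1, b_1 = 2.

Order the vertices as v_0 < v_1 < v_2 < v_3 < v_4. Listing each simplex with vertices in this order, K has dimension 1 with simplices:

  0-simplices (5): [v_0], [v_1], [v_2], [v_3], [v_4]
  1-simplices (6): [v_0,v_2], [v_0,v_4], [v_1,v_3], [v_1,v_4], [v_2,v_4], [v_3,v_4]

so the chain groups are C_0 ≅ Z^5, C_1 ≅ Z^6.

Boundary ∂_1: C_1 → C_0 maps an edge to its endpoints' difference, ∂[p,q] = q − p.
As a 5×6 matrix over Z this has rank 4, with invariant factors (1,1,1,1).

From H_k ≅ ker(∂_k) / im(∂_{k+1}) we obtain:

  H_0: rank C_0 − rank ∂_1 = 5 − 4 = 1, and the invariant factors of ∂_1 are all 1, so H_0 ≅ Z.
  H_1: rank ker ∂_1 − rank ∂_2 = (6 − 4) − 0 = 2, and there is no ∂_2, so H_1 ≅ Z^2.

As a check, the Euler characteristic is 5 − 6 = -1, which agrees with 1 − 2 = -1.
(K is a triangulation of a wedge of 2 circles.)

Hence the Betti numbers are b_0 = 1, b_1 = 2.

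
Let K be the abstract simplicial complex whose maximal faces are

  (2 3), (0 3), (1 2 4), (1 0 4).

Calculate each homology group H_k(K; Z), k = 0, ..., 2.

H_0 ≅ Z,  H_1 ≅ Z,  H_2 = 0.

We work with the vertex ordering 0 < 1 < 2 < 3 < 4. The simplices of K, each written with vertices in increasing order, are:

  0-simplices (5): [0], [1], [2], [3], [4]
  1-simplices (7): [0,1], [0,3], [0,4], [1,2], [1,4], [2,3], [2,4]
  2-simplices (2): [0,1,4], [1,2,4]

giving chain groups C_0 ≅ Z^5, C_1 ≅ Z^7, C_2 ≅ Z^2.

∂_1: C_1 → C_0 is given by ∂[p,q] = [q] − [p]. For instance
  ∂[0,4] = [4] − [0].
As a 5×7 matrix over Z this has rank 4, with invariant factors (1,1,1,1).

Boundary ∂_2: C_2 → C_1 acts by ∂[p,q,r] = [q,r] − [p,r] + [p,q]. For instance
  ∂[0,1,4] = [1,4] − [0,4] + [0,1],
  ∂[1,2,4] = [2,4] − [1,4] + [1,2].
As a 7×2 matrix over Z this has rank 2, with invariant factors (1,1).

Now H_k = ker ∂_k / im ∂_{k+1}, so:

  H_0: rank C_0 − rank ∂_1 = 5 − 4 = 1, and the invariant factors of ∂_1 are all 1, so H_0 ≅ Z.
  H_1: rank ker ∂_1 − rank ∂_2 = (7 − 4) − 2 = 1, and the invariant factors of ∂_2 are all 1, so H_1 ≅ Z.
  H_2: rank ker ∂_2 − rank ∂_3 = (2 − 2) − 0 = 0, and there is no ∂_3, so H_2 ≅ 0.

As a check, the Euler characteristic is 5 − 7 + 2 = 0, which agrees with 1 − 1 + 0 = 0.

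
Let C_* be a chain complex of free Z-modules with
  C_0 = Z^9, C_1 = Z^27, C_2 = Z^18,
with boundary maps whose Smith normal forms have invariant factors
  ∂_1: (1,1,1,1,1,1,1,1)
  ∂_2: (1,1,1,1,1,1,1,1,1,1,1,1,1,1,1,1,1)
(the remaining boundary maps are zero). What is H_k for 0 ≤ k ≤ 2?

H_0 = Z,  H_1 = Z^2,  H_2 = Z.

H_0: b_0 = 9 − 0 − 8 = 1; torsion from ∂_1 factors > 1: none. So H_0 = Z.
H_1: b_1 = 27 − 8 − 17 = 2; torsion from ∂_2 factors > 1: none. So H_1 = Z^2.
H_2: b_2 = 18 − 17 − 0 = 1; torsion from ∂_3 factors > 1: none. So H_2 = Z.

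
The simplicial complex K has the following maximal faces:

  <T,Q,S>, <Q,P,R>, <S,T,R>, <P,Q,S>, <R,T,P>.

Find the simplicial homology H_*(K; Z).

H_0 = Z,  H_1 = Z,  H_2 = 0.

We work with the vertex ordering P < Q < R < S < T. The simplices of K, each written with vertices in increasing order, are:

  0-simplices (5): P, Q, R, S, T
  1-simplices (10): PQ, PR, PS, PT, QR, QS, QT, RS, RT, ST
  2-simplices (5): PQR, PQS, PRT, QST, RST

Hence C_0 ≅ Z^5, C_1 ≅ Z^10, C_2 ≅ Z^5.

∂_1: C_1 → C_0 is given by ∂[p,q] = [q] − [p]. For instance
  ∂PS = S − P.
The 5×10 boundary matrix has rank 4 and Smith normal form diag(1,1,1,1).

Boundary ∂_2: C_2 → C_1 acts by ∂[p,q,r] = [q,r] − [p,r] + [p,q]. For instance
  ∂PRT = RT − PT + PR,
  ∂QST = ST − QT + QS.
The 10×5 boundary matrix has rank 5 and Smith normal form diag(1,1,1,1,1).

From H_k ≅ ker(∂_k) / im(∂_{k+1}) we obtain:

  H_0: rank C_0 − rank ∂_1 = 5 − 4 = 1, and the invariant factors of ∂_1 are all 1, so H_0 ≅ Z.
  H_1: rank ker ∂_1 − rank ∂_2 = (10 − 4) − 5 = 1, and the invariant factors of ∂_2 are all 1, so H_1 ≅ Z.
  H_2: rank ker ∂_2 − rank ∂_3 = (5 − 5) − 0 = 0, and there is no ∂_3, so H_2 ≅ 0.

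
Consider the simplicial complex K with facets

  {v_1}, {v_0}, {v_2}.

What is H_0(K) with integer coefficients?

Order the vertices as v_0 < v_1 < v_2. Listing each simplex with vertices in this order, K has dimension 0 with simplices:

  0-simplices (3): [v_0], [v_1], [v_2]

giving chain groups C_0 ≅ Z^3.

Now H_k = ker ∂_k / im ∂_{k+1}, so:

  H_0: rank C_0 − rank ∂_1 = 3 − 0 = 3, and there is no ∂_1, so H_0 ≅ Z^3.

H_0 ≅ Z^3.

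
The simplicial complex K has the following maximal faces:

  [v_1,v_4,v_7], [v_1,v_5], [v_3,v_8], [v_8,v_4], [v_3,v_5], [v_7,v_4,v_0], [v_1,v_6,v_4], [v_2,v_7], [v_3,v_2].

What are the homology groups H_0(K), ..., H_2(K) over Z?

Take the total order v_0 < v_1 < v_2 < v_3 < v_4 < v_5 < v_6 < v_7 < v_8 on the vertex set. Then K (dimension 2) consists of the simplices:

  0-simplices (9): [v_0], [v_1], [v_2], [v_3], [v_4], [v_5], [v_6], [v_7], [v_8]
  1-simplices (13): [v_0,v_4], [v_0,v_7], [v_1,v_4], [v_1,v_5], [v_1,v_6], [v_1,v_7], [v_2,v_3], [v_2,v_7], [v_3,v_5], [v_3,v_8], [v_4,v_6], [v_4,v_7], [v_4,v_8]
  2-simplices (3): [v_0,v_4,v_7], [v_1,v_4,v_6], [v_1,v_4,v_7]

giving chain groups C_0 ≅ Z^9, C_1 ≅ Z^13, C_2 ≅ Z^3.

∂_1: C_1 → C_0 maps an edge to its endpoints' difference, ∂[p,q] = q − p. For instance
  ∂[v_2,v_7] = [v_7] − [v_2].
The 9×13 boundary matrix has rank 8 and Smith normal form diag(1,1,1,1,1,1,1,1).

The boundary map ∂_2: C_2 → C_1 sends each 2-simplex [p,q,r] to [q,r] − [p,r] + [p,q]. For instance
  ∂[v_1,v_4,v_7] = [v_4,v_7] − [v_1,v_7] + [v_1,v_4],
  ∂[v_1,v_4,v_6] = [v_4,v_6] − [v_1,v_6] + [v_1,v_4].
This gives a 13×3 integer matrix of rank 3; reducing to Smith normal form yields diagonal entries (1,1,1).

From H_k ≅ ker(∂_k) / im(∂_{k+1}) we obtain:

  H_0: rank C_0 − rank ∂_1 = 9 − 8 = 1, and the invariant factors of ∂_1 are all 1, so H_0 = Z.
  H_1: rank ker ∂_1 − rank ∂_2 = (13 − 8) − 3 = 2, and the invariant factors of ∂_2 are all 1, so H_1 = Z^2.
  H_2: rank ker ∂_2 − rank ∂_3 = (3 − 3) − 0 = 0, and there is no ∂_3, so H_2 = 0.

H_0 ≅ Z,  H_1 ≅ Z^2,  H_2 = 0.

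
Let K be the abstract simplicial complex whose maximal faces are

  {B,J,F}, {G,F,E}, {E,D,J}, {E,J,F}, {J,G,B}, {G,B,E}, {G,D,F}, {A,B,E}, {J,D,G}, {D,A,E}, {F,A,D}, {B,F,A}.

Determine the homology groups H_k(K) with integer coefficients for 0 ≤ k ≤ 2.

We work with the vertex ordering A < B < D < E < F < G < J. The simplices of K, each written with vertices in increasing order, are:

  0-simplices (7): A, B, D, E, F, G, J
  1-simplices (18): AB, AD, AE, AF, BE, BF, BG, BJ, DE, DF, DG, DJ, EF, EG, EJ, FG, FJ, GJ
  2-simplices (12): ABE, ABF, ADE, ADF, BEG, BFJ, BGJ, DEJ, DFG, DGJ, EFG, EFJ

giving chain groups C_0 ≅ Z^7, C_1 ≅ Z^18, C_2 ≅ Z^12.

∂_1: C_1 → C_0 sends each edge [p,q] (with p < q) to q − p. For instance
  ∂EG = G − E.
As a 7×18 matrix over Z this has rank 6, with invariant factors (1,1,1,1,1,1).

∂_2: C_2 → C_1 acts by ∂[p,q,r] = [q,r] − [p,r] + [p,q]. For instance
  ∂BFJ = FJ − BJ + BF,
  ∂DEJ = EJ − DJ + DE.
The resulting 18×12 matrix has rank 12, and its Smith normal form has invariant factors (1,1,1,1,1,1,1,1,1,1,1,2).

From H_k ≅ ker(∂_k) / im(∂_{k+1}) we obtain:

  H_0: rank C_0 − rank ∂_1 = 7 − 6 = 1, and the invariant factors of ∂_1 are all 1, so H_0 ≅ Z.
  H_1: rank ker ∂_1 − rank ∂_2 = (18 − 6) − 12 = 0, and ∂_2 has invariant factor 2 > 1, so H_1 ≅ Z/2Z.
  H_2: rank ker ∂_2 − rank ∂_3 = (12 − 12) − 0 = 0, and there is no ∂_3, so H_2 ≅ 0.

(K is a triangulation of the real projective plane RP^2.)

H_0 ≅ Z,  H_1 ≅ Z/2Z,  H_2 = 0.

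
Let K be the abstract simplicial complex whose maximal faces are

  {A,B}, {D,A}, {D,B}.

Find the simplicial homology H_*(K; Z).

We work with the vertex ordering A < B < D. The simplices of K, each written with vertices in increasing order, are:

  0-simplices (3): A, B, D
  1-simplices (3): AB, AD, BD

so the chain groups are C_0 ≅ Z^3, C_1 ≅ Z^3.

∂_1: C_1 → C_0 is given by ∂[p,q] = [q] − [p]. For instance
  ∂AD = D − A.
As a 3×3 matrix over Z this has rank 2, with invariant factors (1,1).

Now H_k = ker ∂_k / im ∂_{k+1}, so:

  H_0: rank C_0 − rank ∂_1 = 3 − 2 = 1, and the invariant factors of ∂_1 are all 1, so H_0 ≅ Z.
  H_1: rank ker ∂_1 − rank ∂_2 = (3 − 2) − 0 = 1, and there is no ∂_2, so H_1 ≅ Z.

(K is a triangulation of the circle S^1.)

H_0 ≅ Z,  H_1 ≅ Z.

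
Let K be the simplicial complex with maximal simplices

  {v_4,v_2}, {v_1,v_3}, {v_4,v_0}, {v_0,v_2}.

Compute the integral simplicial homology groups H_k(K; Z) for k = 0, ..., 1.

H_0 = Z^2,  H_1 = Z.

Fix the vertex order v_0 < v_1 < v_2 < v_3 < v_4 and write every simplex with vertices in increasing order. Then dim K = 1 and the simplices of K are:

  0-simplices (5): [v_0], [v_1], [v_2], [v_3], [v_4]
  1-simplices (4): [v_0,v_2], [v_0,v_4], [v_1,v_3], [v_2,v_4]

so the chain groups are C_0 ≅ Z^5, C_1 ≅ Z^4.

∂_1: C_1 → C_0 maps an edge to its endpoints' difference, ∂[p,q] = q − p.
The 5×4 boundary matrix has rank 3 and Smith normal form diag(1,1,1).

Reading off H_k = ker ∂_k / im ∂_{k+1}:

  H_0: rank C_0 − rank ∂_1 = 5 − 3 = 2, and the invariant factors of ∂_1 are all 1, so H_0 = Z^2.
  H_1: rank ker ∂_1 − rank ∂_2 = (4 − 3) − 0 = 1, and there is no ∂_2, so H_1 = Z.

As a check, the Euler characteristic is 5 − 4 = 1, which agrees with 2 − 1 = 1.
(K is a triangulation of the disjoint union of the 1-simplex and the circle S^1.)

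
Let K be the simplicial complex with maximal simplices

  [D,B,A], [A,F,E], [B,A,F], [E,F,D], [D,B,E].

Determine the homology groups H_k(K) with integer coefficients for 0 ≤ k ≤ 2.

Fix the vertex order A < B < D < E < F and write every simplex with vertices in increasing order. Then dim K = 2 and the simplices of K are:

  0-simplices (5): A, B, D, E, F
  1-simplices (10): AB, AD, AE, AF, BD, BE, BF, DE, DF, EF
  2-simplices (5): ABD, ABF, AEF, BDE, DEF

Hence C_0 ≅ Z^5, C_1 ≅ Z^10, C_2 ≅ Z^5.

Boundary ∂_1: C_1 → C_0 sends each edge [p,q] (with p < q) to q − p. For instance
  ∂AF = F − A.
The 5×10 boundary matrix has rank 4 and Smith normal form diag(1,1,1,1).

∂_2: C_2 → C_1 maps a triangle to the signed sum of its edges. For instance
  ∂DEF = EF − DF + DE,
  ∂BDE = DE − BE + BD.
The resulting 10×5 matrix has rank 5, and its Smith normal form has invariant factors (1,1,1,1,1).

Now H_k = ker ∂_k / im ∂_{k+1}, so:

  H_0: rank C_0 − rank ∂_1 = 5 − 4 = 1, and the invariant factors of ∂_1 are all 1, so H_0 ≅ Z.
  H_1: rank ker ∂_1 − rank ∂_2 = (10 − 4) − 5 = 1, and the invariant factors of ∂_2 are all 1, so H_1 ≅ Z.
  H_2: rank ker ∂_2 − rank ∂_3 = (5 − 5) − 0 = 0, and there is no ∂_3, so H_2 ≅ 0.

H_0 ≅ Z,  H_1 ≅ Z,  H_2 = 0.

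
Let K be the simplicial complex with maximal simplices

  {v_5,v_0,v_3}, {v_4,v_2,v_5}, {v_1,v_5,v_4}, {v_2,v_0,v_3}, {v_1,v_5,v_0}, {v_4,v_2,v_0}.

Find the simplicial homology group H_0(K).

We work with the vertex ordering v_0 < v_1 < v_2 < v_3 < v_4 < v_5. The simplices of K, each written with vertices in increasing order, are:

  0-simplices (6): [v_0], [v_1], [v_2], [v_3], [v_4], [v_5]
  1-simplices (12): [v_0,v_1], [v_0,v_2], [v_0,v_3], [v_0,v_4], [v_0,v_5], [v_1,v_4], [v_1,v_5], [v_2,v_3], [v_2,v_4], [v_2,v_5], [v_3,v_5], [v_4,v_5]
  2-simplices (6): [v_0,v_1,v_5], [v_0,v_2,v_3], [v_0,v_2,v_4], [v_0,v_3,v_5], [v_1,v_4,v_5], [v_2,v_4,v_5]

Hence C_0 ≅ Z^6, C_1 ≅ Z^12, C_2 ≅ Z^6.

∂_1: C_1 → C_0 is given by ∂[p,q] = [q] − [p].
As a 6×12 matrix over Z this has rank 5, with invariant factors (1,1,1,1,1).

Boundary ∂_2: C_2 → C_1 acts by ∂[p,q,r] = [q,r] − [p,r] + [p,q]. For instance
  ∂[v_1,v_4,v_5] = [v_4,v_5] − [v_1,v_5] + [v_1,v_4],
  ∂[v_0,v_3,v_5] = [v_3,v_5] − [v_0,v_5] + [v_0,v_3].
This gives a 12×6 integer matrix of rank 6; reducing to Smith normal form yields diagonal entries (1,1,1,1,1,1).

Reading off H_k = ker ∂_k / im ∂_{k+1}:

  H_0: rank C_0 − rank ∂_1 = 6 − 5 = 1, and the invariant factors of ∂_1 are all 1, so H_0 = Z.

(K is a triangulation of the cylinder S^1 x I.)

H_0 ≅ Z.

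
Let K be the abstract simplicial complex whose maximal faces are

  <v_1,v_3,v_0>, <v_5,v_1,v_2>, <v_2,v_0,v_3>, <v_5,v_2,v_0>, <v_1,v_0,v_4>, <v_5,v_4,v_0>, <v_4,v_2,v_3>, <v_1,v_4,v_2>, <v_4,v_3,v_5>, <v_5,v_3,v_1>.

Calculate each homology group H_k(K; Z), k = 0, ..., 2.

H_0 = Z,  H_1 = Z/2,  H_2 = 0.

Take the total order v_0 < v_1 < v_2 < v_3 < v_4 < v_5 on the vertex set. Then K (dimension 2) consists of the simplices:

  0-simplices (6): [v_0], [v_1], [v_2], [v_3], [v_4], [v_5]
  1-simplices (15): (15 of them)
  2-simplices (10): [v_0,v_1,v_3], [v_0,v_1,v_4], [v_0,v_2,v_3], [v_0,v_2,v_5], [v_0,v_4,v_5], [v_1,v_2,v_4], [v_1,v_2,v_5], [v_1,v_3,v_5], [v_2,v_3,v_4], [v_3,v_4,v_5]

giving chain groups C_0 ≅ Z^6, C_1 ≅ Z^15, C_2 ≅ Z^10.

∂_1: C_1 → C_0 sends each edge [p,q] (with p < q) to q − p.
This gives a 6×15 integer matrix of rank 5; reducing to Smith normal form yields diagonal entries (1,1,1,1,1).

Boundary ∂_2: C_2 → C_1 maps a triangle to the signed sum of its edges. For instance
  ∂[v_2,v_3,v_4] = [v_3,v_4] − [v_2,v_4] + [v_2,v_3],
  ∂[v_0,v_4,v_5] = [v_4,v_5] − [v_0,v_5] + [v_0,v_4].
The resulting 15×10 matrix has rank 10, and its Smith normal form has invariant factors (1,1,1,1,1,1,1,1,1,2).

Reading off H_k = ker ∂_k / im ∂_{k+1}:

  H_0: rank C_0 − rank ∂_1 = 6 − 5 = 1, and the invariant factors of ∂_1 are all 1, so H_0 ≅ Z.
  H_1: rank ker ∂_1 − rank ∂_2 = (15 − 5) − 10 = 0, and ∂_2 has invariant factor 2 > 1, so H_1 ≅ Z/2.
  H_2: rank ker ∂_2 − rank ∂_3 = (10 − 10) − 0 = 0, and there is no ∂_3, so H_2 ≅ 0.

As a check, the Euler characteristic is 6 − 15 + 10 = 1, which agrees with 1 − 0 + 0 = 1.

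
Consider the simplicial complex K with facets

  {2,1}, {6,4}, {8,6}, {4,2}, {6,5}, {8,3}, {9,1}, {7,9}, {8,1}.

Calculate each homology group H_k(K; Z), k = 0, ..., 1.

Fix the vertex order 1 < 2 < 3 < 4 < 5 < 6 < 7 < 8 < 9 and write every simplex with vertices in increasing order. Then dim K = 1 and the simplices of K are:

  0-simplices (9): [1], [2], [3], [4], [5], [6], [7], [8], [9]
  1-simplices (9): [1,2], [1,8], [1,9], [2,4], [3,8], [4,6], [5,6], [6,8], [7,9]

giving chain groups C_0 ≅ Z^9, C_1 ≅ Z^9.

Boundary ∂_1: C_1 → C_0 is given by ∂[p,q] = [q] − [p]. For instance
  ∂[6,8] = [8] − [6].
The 9×9 boundary matrix has rank 8 and Smith normal form diag(1,1,1,1,1,1,1,1).

Computing H_k = (kernel of ∂_k) / (image of ∂_{k+1}):

  H_0: rank C_0 − rank ∂_1 = 9 − 8 = 1, and the invariant factors of ∂_1 are all 1, so H_0 = Z.
  H_1: rank ker ∂_1 − rank ∂_2 = (9 − 8) − 0 = 1, and there is no ∂_2, so H_1 = Z.

H_0 = Z,  H_1 = Z.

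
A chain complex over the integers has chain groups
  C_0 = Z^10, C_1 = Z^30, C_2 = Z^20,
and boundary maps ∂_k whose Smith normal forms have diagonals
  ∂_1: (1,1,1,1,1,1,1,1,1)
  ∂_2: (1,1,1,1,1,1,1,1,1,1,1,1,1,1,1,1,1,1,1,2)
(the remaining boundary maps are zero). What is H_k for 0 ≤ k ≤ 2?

H_0: b_0 = 10 − 0 − 9 = 1; torsion from ∂_1 factors > 1: none. So H_0 ≅ Z.
H_1: b_1 = 30 − 9 − 20 = 1; torsion from ∂_2 factors > 1: [2]. So H_1 ≅ Z ⊕ Z/2.
H_2: b_2 = 20 − 20 − 0 = 0; torsion from ∂_3 factors > 1: none. So H_2 ≅ 0.

H_0 ≅ Z,  H_1 ≅ Z ⊕ Z/2,  H_2 = 0.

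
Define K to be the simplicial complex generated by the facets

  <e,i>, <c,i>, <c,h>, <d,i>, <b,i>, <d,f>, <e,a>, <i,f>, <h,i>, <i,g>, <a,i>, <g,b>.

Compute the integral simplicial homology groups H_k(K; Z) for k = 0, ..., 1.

H_0 ≅ Z,  H_1 ≅ Z^4.

We work with the vertex ordering a < b < c < d < e < f < g < h < i. The simplices of K, each written with vertices in increasing order, are:

  0-simplices (9): a, b, c, d, e, f, g, h, i
  1-simplices (12): ae, ai, bg, bi, ch, ci, df, di, ei, fi, gi, hi

so the chain groups are C_0 ≅ Z^9, C_1 ≅ Z^12.

∂_1: C_1 → C_0 is given by ∂[p,q] = [q] − [p]. For instance
  ∂ae = e − a.
This gives a 9×12 integer matrix of rank 8; reducing to Smith normal form yields diagonal entries (1,1,1,1,1,1,1,1).

Computing H_k = (kernel of ∂_k) / (image of ∂_{k+1}):

  H_0: rank C_0 − rank ∂_1 = 9 − 8 = 1, and the invariant factors of ∂_1 are all 1, so H_0 = Z.
  H_1: rank ker ∂_1 − rank ∂_2 = (12 − 8) − 0 = 4, and there is no ∂_2, so H_1 = Z^4.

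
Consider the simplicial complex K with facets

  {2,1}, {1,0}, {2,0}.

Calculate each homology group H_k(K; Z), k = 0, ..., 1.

H_0 ≅ Z,  H_1 ≅ Z.

Take the total order 0 < 1 < 2 on the vertex set. Then K (dimension 1) consists of the simplices:

  0-simplices (3): [0], [1], [2]
  1-simplices (3): [0,1], [0,2], [1,2]

so the chain groups are C_0 ≅ Z^3, C_1 ≅ Z^3.

The boundary map ∂_1: C_1 → C_0 is given by ∂[p,q] = [q] − [p]. For instance
  ∂[0,1] = [1] − [0].
As a 3×3 matrix over Z this has rank 2, with invariant factors (1,1).

Computing H_k = (kernel of ∂_k) / (image of ∂_{k+1}):

  H_0: rank C_0 − rank ∂_1 = 3 − 2 = 1, and the invariant factors of ∂_1 are all 1, so H_0 = Z.
  H_1: rank ker ∂_1 − rank ∂_2 = (3 − 2) − 0 = 1, and there is no ∂_2, so H_1 = Z.

As a check, the Euler characteristic is 3 − 3 = 0, which agrees with 1 − 1 = 0.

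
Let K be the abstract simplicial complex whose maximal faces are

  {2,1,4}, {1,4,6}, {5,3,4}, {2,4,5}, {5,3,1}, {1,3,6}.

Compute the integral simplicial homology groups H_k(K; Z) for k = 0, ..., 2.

Fix the vertex order 1 < 2 < 3 < 4 < 5 < 6 and write every simplex with vertices in increasing order. Then dim K = 2 and the simplices of K are:

  0-simplices (6): [1], [2], [3], [4], [5], [6]
  1-simplices (12): [1,2], [1,3], [1,4], [1,5], [1,6], [2,4], [2,5], [3,4], [3,5], [3,6], [4,5], [4,6]
  2-simplices (6): [1,2,4], [1,3,5], [1,3,6], [1,4,6], [2,4,5], [3,4,5]

so the chain groups are C_0 ≅ Z^6, C_1 ≅ Z^12, C_2 ≅ Z^6.

Boundary ∂_1: C_1 → C_0 is given by ∂[p,q] = [q] − [p].
The 6×12 boundary matrix has rank 5 and Smith normal form diag(1,1,1,1,1).

∂_2: C_2 → C_1 acts by ∂[p,q,r] = [q,r] − [p,r] + [p,q]. For instance
  ∂[1,2,4] = [2,4] − [1,4] + [1,2],
  ∂[1,4,6] = [4,6] − [1,6] + [1,4].
The 12×6 boundary matrix has rank 6 and Smith normal form diag(1,1,1,1,1,1).

From H_k ≅ ker(∂_k) / im(∂_{k+1}) we obtain:

  H_0: rank C_0 − rank ∂_1 = 6 − 5 = 1, and the invariant factors of ∂_1 are all 1, so H_0 ≅ Z.
  H_1: rank ker ∂_1 − rank ∂_2 = (12 − 5) − 6 = 1, and the invariant factors of ∂_2 are all 1, so H_1 ≅ Z.
  H_2: rank ker ∂_2 − rank ∂_3 = (6 − 6) − 0 = 0, and there is no ∂_3, so H_2 ≅ 0.

(K is a triangulation of the cylinder S^1 x I.)

H_0 ≅ Z,  H_1 ≅ Z,  H_2 = 0.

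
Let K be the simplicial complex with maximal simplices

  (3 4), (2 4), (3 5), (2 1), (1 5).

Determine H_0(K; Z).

H_0 = Z.

We work with the vertex ordering 1 < 2 < 3 < 4 < 5. The simplices of K, each written with vertices in increasing order, are:

  0-simplices (5): [1], [2], [3], [4], [5]
  1-simplices (5): [1,2], [1,5], [2,4], [3,4], [3,5]

Hence C_0 ≅ Z^5, C_1 ≅ Z^5.

Boundary ∂_1: C_1 → C_0 maps an edge to its endpoints' difference, ∂[p,q] = q − p.
As a 5×5 matrix over Z this has rank 4, with invariant factors (1,1,1,1).

Computing H_k = (kernel of ∂_k) / (image of ∂_{k+1}):

  H_0: rank C_0 − rank ∂_1 = 5 − 4 = 1, and the invariant factors of ∂_1 are all 1, so H_0 ≅ Z.

(K is a triangulation of the circle S^1.)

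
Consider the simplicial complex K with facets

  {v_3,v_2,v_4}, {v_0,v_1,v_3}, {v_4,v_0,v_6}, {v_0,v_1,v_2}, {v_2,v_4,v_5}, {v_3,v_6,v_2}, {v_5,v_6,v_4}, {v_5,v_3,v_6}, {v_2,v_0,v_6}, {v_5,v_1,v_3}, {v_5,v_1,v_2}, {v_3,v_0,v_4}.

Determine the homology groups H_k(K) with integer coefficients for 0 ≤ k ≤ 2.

H_0 ≅ Z,  H_1 ≅ Z_2,  H_2 = 0.

Fix the vertex order v_0 < v_1 < v_2 < v_3 < v_4 < v_5 < v_6 and write every simplex with vertices in increasing order. Then dim K = 2 and the simplices of K are:

  0-simplices (7): [v_0], [v_1], [v_2], [v_3], [v_4], [v_5], [v_6]
  1-simplices (18): (18 of them)
  2-simplices (12): (12 of them)

giving chain groups C_0 ≅ Z^7, C_1 ≅ Z^18, C_2 ≅ Z^12.

∂_1: C_1 → C_0 maps an edge to its endpoints' difference, ∂[p,q] = q − p.
This gives a 7×18 integer matrix of rank 6; reducing to Smith normal form yields diagonal entries (1,1,1,1,1,1).

∂_2: C_2 → C_1 sends each 2-simplex [p,q,r] to [q,r] − [p,r] + [p,q]. For instance
  ∂[v_0,v_1,v_2] = [v_1,v_2] − [v_0,v_2] + [v_0,v_1],
  ∂[v_2,v_4,v_5] = [v_4,v_5] − [v_2,v_5] + [v_2,v_4].
As a 18×12 matrix over Z this has rank 12, with invariant factors (1,1,1,1,1,1,1,1,1,1,1,2).

Computing H_k = (kernel of ∂_k) / (image of ∂_{k+1}):

  H_0: rank C_0 − rank ∂_1 = 7 − 6 = 1, and the invariant factors of ∂_1 are all 1, so H_0 ≅ Z.
  H_1: rank ker ∂_1 − rank ∂_2 = (18 − 6) − 12 = 0, and ∂_2 has invariant factor 2 > 1, so H_1 ≅ Z_2.
  H_2: rank ker ∂_2 − rank ∂_3 = (12 − 12) − 0 = 0, and there is no ∂_3, so H_2 ≅ 0.

As a check, the Euler characteristic is 7 − 18 + 12 = 1, which agrees with 1 − 0 + 0 = 1.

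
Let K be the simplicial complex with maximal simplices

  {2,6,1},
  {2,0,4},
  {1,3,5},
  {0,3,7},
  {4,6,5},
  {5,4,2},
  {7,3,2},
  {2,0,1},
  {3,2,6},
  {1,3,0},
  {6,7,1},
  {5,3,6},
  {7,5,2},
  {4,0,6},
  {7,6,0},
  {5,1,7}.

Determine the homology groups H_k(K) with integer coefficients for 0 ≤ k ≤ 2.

Take the total order 0 < 1 < 2 < 3 < 4 < 5 < 6 < 7 on the vertex set. Then K (dimension 2) consists of the simplices:

  0-simplices (8): [0], [1], [2], [3], [4], [5], [6], [7]
  1-simplices (24): (24 of them)
  2-simplices (16): [0,1,2], [0,1,3], [0,2,4], [0,3,7], [0,4,6], [0,6,7], [1,2,6], [1,3,5], [1,5,7], [1,6,7], [2,3,6], [2,3,7], [2,4,5], [2,5,7], [3,5,6], [4,5,6]

Hence C_0 ≅ Z^8, C_1 ≅ Z^24, C_2 ≅ Z^16.

The boundary map ∂_1: C_1 → C_0 sends each edge [p,q] (with p < q) to q − p. For instance
  ∂[2,7] = [7] − [2].
The resulting 8×24 matrix has rank 7, and its Smith normal form has invariant factors (1,1,1,1,1,1,1).

Boundary ∂_2: C_2 → C_1 acts by ∂[p,q,r] = [q,r] − [p,r] + [p,q]. For instance
  ∂[0,6,7] = [6,7] − [0,7] + [0,6],
  ∂[1,6,7] = [6,7] − [1,7] + [1,6].
The resulting 24×16 matrix has rank 15, and its Smith normal form has invariant factors (1,1,1,1,1,1,1,1,1,1,1,1,1,1,1).

Now H_k = ker ∂_k / im ∂_{k+1}, so:

  H_0: rank C_0 − rank ∂_1 = 8 − 7 = 1, and the invariant factors of ∂_1 are all 1, so H_0 ≅ Z.
  H_1: rank ker ∂_1 − rank ∂_2 = (24 − 7) − 15 = 2, and the invariant factors of ∂_2 are all 1, so H_1 ≅ Z^2.
  H_2: rank ker ∂_2 − rank ∂_3 = (16 − 15) − 0 = 1, and there is no ∂_3, so H_2 ≅ Z.

(K is a triangulation of the torus T^2.)

H_0 = Z,  H_1 = Z^2,  H_2 = Z.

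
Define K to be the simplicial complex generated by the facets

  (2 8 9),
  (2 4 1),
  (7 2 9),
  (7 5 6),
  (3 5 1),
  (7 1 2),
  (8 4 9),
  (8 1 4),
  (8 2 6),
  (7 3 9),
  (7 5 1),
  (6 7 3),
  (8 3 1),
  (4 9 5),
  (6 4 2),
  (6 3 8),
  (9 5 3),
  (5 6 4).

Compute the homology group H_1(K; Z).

H_1 ≅ Z ⊕ Z/2.

Take the total order 1 < 2 < 3 < 4 < 5 < 6 < 7 < 8 < 9 on the vertex set. Then K (dimension 2) consists of the simplices:

  0-simplices (9): [1], [2], [3], [4], [5], [6], [7], [8], [9]
  1-simplices (27): (27 of them)
  2-simplices (18): [1,2,4], [1,2,7], [1,3,5], [1,3,8], [1,4,8], [1,5,7], [2,4,6], [2,6,8], [2,7,9], [2,8,9], [3,5,9], [3,6,7], [3,6,8], [3,7,9], [4,5,6], [4,5,9], [4,8,9], [5,6,7]

Hence C_0 ≅ Z^9, C_1 ≅ Z^27, C_2 ≅ Z^18.

Boundary ∂_1: C_1 → C_0 sends each edge [p,q] (with p < q) to q − p.
The resulting 9×27 matrix has rank 8, and its Smith normal form has invariant factors (1,1,1,1,1,1,1,1).

∂_2: C_2 → C_1 sends each 2-simplex [p,q,r] to [q,r] − [p,r] + [p,q]. For instance
  ∂[4,5,9] = [5,9] − [4,9] + [4,5],
  ∂[1,4,8] = [4,8] − [1,8] + [1,4].
As a 27×18 matrix over Z this has rank 18, with invariant factors (1,1,1,1,1,1,1,1,1,1,1,1,1,1,1,1,1,2).

Now H_k = ker ∂_k / im ∂_{k+1}, so:

  H_1: rank ker ∂_1 − rank ∂_2 = (27 − 8) − 18 = 1, and ∂_2 has invariant factor 2 > 1, so H_1 ≅ Z ⊕ Z/2.

(K is a triangulation of the Klein bottle.)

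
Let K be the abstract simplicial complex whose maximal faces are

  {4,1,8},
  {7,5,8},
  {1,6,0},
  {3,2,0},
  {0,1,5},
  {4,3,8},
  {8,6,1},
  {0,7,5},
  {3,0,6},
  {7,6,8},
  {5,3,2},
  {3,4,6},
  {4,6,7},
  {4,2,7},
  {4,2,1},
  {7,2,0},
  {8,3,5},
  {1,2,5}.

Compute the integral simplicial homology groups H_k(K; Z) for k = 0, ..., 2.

We work with the vertex ordering 0 < 1 < 2 < 3 < 4 < 5 < 6 < 7 < 8. The simplices of K, each written with vertices in increasing order, are:

  0-simplices (9): [0], [1], [2], [3], [4], [5], [6], [7], [8]
  1-simplices (27): (27 of them)
  2-simplices (18): [0,1,5], [0,1,6], [0,2,3], [0,2,7], [0,3,6], [0,5,7], [1,2,4], [1,2,5], [1,4,8], [1,6,8], [2,3,5], [2,4,7], [3,4,6], [3,4,8], [3,5,8], [4,6,7], [5,7,8], [6,7,8]

Hence C_0 ≅ Z^9, C_1 ≅ Z^27, C_2 ≅ Z^18.

The boundary map ∂_1: C_1 → C_0 is given by ∂[p,q] = [q] − [p]. For instance
  ∂[3,5] = [5] − [3].
The 9×27 boundary matrix has rank 8 and Smith normal form diag(1,1,1,1,1,1,1,1).

Boundary ∂_2: C_2 → C_1 acts by ∂[p,q,r] = [q,r] − [p,r] + [p,q]. For instance
  ∂[2,3,5] = [3,5] − [2,5] + [2,3],
  ∂[5,7,8] = [7,8] − [5,8] + [5,7].
This gives a 27×18 integer matrix of rank 18; reducing to Smith normal form yields diagonal entries (1,1,1,1,1,1,1,1,1,1,1,1,1,1,1,1,1,2).

From H_k ≅ ker(∂_k) / im(∂_{k+1}) we obtain:

  H_0: rank C_0 − rank ∂_1 = 9 − 8 = 1, and the invariant factors of ∂_1 are all 1, so H_0 = Z.
  H_1: rank ker ∂_1 − rank ∂_2 = (27 − 8) − 18 = 1, and ∂_2 has invariant factor 2 > 1, so H_1 = Z ⊕ Z/2Z.
  H_2: rank ker ∂_2 − rank ∂_3 = (18 − 18) − 0 = 0, and there is no ∂_3, so H_2 = 0.

H_0 ≅ Z,  H_1 ≅ Z ⊕ Z/2Z,  H_2 = 0.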